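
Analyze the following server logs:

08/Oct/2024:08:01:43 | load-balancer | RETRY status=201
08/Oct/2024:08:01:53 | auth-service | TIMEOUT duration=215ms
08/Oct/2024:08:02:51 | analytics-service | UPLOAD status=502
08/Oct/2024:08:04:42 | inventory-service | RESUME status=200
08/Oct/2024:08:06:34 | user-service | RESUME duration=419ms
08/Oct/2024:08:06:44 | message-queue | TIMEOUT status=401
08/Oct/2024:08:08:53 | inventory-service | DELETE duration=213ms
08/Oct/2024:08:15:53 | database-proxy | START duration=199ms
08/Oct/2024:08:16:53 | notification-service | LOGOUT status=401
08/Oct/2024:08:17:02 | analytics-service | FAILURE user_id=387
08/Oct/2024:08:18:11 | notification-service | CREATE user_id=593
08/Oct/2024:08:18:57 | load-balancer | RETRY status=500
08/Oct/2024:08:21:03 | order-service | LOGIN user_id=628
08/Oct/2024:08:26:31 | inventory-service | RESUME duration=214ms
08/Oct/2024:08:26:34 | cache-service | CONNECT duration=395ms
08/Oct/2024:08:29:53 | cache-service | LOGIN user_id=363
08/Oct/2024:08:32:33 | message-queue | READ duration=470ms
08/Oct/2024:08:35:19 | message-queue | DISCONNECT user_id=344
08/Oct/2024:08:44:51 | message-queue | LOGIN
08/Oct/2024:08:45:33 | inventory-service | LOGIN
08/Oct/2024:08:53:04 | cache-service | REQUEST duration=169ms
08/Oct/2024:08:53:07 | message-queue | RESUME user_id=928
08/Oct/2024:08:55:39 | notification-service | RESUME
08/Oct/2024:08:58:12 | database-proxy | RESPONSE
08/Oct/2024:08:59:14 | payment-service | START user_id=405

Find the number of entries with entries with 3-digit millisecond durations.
8

To find matching entries:

1. Pattern to match: entries with 3-digit millisecond durations
2. Scan each log entry for the pattern
3. Count matches: 8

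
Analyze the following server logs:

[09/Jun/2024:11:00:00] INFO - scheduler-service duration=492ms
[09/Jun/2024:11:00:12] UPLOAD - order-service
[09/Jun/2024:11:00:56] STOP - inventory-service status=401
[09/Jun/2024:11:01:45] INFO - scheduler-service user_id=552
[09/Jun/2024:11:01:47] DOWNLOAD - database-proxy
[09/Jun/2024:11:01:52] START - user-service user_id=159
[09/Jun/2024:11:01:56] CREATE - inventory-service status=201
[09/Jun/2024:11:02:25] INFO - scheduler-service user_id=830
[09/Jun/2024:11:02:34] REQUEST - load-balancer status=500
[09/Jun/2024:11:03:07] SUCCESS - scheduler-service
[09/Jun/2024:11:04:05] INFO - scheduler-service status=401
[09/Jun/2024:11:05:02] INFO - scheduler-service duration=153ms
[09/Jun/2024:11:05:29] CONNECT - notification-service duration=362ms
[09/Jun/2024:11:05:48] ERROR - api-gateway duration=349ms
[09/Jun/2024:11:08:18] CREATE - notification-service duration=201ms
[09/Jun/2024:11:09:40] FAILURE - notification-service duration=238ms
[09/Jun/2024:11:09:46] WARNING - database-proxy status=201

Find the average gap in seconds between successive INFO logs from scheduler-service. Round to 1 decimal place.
75.5

To calculate average interval:

1. Find all INFO events for scheduler-service in order
2. Calculate time gaps between consecutive events
3. Compute mean of gaps: 302 / 4 = 75.5 seconds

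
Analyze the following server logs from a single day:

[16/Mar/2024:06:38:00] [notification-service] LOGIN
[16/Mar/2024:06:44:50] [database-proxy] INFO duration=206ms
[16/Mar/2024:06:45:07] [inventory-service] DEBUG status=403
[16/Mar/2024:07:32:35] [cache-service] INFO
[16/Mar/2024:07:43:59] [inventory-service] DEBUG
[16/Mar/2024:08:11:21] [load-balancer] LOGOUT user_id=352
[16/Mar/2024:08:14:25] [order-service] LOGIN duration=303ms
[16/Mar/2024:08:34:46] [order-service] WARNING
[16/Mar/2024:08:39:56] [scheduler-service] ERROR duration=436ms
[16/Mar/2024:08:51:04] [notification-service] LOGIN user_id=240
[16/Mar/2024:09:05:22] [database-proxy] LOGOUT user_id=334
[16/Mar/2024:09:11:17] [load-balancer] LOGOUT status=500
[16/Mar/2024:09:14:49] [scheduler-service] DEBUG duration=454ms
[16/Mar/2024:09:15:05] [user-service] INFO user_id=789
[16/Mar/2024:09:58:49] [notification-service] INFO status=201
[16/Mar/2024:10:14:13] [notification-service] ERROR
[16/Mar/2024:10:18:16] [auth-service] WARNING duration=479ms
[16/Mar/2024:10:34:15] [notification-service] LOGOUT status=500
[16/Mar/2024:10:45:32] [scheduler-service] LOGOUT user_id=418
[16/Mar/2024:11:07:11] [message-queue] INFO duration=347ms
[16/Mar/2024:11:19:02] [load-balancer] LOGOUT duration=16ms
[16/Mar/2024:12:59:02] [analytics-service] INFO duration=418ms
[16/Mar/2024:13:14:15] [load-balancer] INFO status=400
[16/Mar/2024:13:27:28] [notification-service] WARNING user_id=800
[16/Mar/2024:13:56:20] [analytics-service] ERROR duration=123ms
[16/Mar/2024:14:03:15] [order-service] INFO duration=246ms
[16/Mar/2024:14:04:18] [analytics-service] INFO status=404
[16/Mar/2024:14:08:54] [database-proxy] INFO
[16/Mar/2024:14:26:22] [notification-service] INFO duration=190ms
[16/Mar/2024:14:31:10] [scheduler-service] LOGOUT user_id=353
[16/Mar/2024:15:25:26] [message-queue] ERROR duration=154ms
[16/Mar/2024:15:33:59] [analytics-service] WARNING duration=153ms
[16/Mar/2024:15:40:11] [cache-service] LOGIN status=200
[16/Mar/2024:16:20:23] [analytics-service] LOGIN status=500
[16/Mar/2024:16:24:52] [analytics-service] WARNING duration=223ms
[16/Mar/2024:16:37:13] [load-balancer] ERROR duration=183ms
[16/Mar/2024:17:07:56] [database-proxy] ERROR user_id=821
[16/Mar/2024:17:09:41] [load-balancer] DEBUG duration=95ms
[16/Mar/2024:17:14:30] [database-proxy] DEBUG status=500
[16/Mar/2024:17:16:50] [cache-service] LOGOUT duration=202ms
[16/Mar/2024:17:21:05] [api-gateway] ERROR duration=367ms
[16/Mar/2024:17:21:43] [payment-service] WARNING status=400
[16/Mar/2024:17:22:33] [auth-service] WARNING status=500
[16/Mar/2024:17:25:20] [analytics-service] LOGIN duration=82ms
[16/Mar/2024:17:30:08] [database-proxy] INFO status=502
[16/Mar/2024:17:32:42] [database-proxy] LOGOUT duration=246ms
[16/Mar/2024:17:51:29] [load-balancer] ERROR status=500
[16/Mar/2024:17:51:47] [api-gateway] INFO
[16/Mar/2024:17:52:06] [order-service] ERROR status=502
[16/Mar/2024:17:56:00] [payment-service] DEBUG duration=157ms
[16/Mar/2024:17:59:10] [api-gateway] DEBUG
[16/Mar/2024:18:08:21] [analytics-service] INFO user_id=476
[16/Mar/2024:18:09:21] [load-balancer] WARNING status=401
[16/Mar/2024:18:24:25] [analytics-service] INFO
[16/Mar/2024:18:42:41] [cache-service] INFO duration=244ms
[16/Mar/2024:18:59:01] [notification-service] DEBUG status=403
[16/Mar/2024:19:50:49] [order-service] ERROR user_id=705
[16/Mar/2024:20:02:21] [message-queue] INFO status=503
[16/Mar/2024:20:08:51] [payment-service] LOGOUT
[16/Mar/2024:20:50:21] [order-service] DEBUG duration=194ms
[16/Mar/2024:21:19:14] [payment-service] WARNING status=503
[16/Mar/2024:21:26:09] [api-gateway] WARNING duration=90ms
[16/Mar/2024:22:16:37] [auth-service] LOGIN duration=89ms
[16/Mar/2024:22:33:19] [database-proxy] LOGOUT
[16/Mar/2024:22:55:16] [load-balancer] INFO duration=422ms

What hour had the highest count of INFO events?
14

To find the peak hour:

1. Group all INFO events by hour
2. Count events in each hour
3. Find hour with maximum count
4. Peak hour: 14 (with 4 events)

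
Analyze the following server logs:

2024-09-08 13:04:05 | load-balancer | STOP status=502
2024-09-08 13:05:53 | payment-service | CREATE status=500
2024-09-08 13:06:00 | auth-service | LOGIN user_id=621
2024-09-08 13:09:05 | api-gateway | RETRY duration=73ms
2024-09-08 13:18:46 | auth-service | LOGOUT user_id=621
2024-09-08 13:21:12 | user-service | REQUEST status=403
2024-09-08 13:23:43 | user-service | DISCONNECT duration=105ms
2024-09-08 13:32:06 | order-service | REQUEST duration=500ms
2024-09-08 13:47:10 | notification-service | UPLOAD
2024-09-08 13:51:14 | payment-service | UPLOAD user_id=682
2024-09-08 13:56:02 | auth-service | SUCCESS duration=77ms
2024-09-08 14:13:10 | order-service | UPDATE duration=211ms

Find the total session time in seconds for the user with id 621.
766

To calculate session duration:

1. Find LOGIN event for user_id=621: 2024-09-08 13:06:00
2. Find LOGOUT event for user_id=621: 2024-09-08 13:18:46
3. Session duration: 2024-09-08 13:18:46 - 2024-09-08 13:06:00 = 766 seconds (12 minutes)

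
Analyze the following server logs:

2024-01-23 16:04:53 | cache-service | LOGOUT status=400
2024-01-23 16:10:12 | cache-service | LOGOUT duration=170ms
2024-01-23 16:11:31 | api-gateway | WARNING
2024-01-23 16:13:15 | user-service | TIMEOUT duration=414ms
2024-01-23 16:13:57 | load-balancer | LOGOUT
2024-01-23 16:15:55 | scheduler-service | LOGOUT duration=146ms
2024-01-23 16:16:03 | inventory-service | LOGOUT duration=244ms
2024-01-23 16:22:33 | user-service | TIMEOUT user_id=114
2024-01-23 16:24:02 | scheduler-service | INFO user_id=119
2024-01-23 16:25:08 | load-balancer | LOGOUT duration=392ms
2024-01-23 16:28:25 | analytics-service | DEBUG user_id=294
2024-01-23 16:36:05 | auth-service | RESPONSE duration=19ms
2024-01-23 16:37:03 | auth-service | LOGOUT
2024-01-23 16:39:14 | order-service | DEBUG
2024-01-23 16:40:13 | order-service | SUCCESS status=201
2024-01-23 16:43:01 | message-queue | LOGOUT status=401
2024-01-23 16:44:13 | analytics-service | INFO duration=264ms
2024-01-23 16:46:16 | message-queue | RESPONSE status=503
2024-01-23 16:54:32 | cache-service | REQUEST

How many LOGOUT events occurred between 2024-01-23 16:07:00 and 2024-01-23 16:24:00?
4

To count events in the time window:

1. Window boundaries: 2024-01-23 16:07:00 to 2024-01-23 16:24:00
2. Filter for LOGOUT events within this window
3. Count matching events: 4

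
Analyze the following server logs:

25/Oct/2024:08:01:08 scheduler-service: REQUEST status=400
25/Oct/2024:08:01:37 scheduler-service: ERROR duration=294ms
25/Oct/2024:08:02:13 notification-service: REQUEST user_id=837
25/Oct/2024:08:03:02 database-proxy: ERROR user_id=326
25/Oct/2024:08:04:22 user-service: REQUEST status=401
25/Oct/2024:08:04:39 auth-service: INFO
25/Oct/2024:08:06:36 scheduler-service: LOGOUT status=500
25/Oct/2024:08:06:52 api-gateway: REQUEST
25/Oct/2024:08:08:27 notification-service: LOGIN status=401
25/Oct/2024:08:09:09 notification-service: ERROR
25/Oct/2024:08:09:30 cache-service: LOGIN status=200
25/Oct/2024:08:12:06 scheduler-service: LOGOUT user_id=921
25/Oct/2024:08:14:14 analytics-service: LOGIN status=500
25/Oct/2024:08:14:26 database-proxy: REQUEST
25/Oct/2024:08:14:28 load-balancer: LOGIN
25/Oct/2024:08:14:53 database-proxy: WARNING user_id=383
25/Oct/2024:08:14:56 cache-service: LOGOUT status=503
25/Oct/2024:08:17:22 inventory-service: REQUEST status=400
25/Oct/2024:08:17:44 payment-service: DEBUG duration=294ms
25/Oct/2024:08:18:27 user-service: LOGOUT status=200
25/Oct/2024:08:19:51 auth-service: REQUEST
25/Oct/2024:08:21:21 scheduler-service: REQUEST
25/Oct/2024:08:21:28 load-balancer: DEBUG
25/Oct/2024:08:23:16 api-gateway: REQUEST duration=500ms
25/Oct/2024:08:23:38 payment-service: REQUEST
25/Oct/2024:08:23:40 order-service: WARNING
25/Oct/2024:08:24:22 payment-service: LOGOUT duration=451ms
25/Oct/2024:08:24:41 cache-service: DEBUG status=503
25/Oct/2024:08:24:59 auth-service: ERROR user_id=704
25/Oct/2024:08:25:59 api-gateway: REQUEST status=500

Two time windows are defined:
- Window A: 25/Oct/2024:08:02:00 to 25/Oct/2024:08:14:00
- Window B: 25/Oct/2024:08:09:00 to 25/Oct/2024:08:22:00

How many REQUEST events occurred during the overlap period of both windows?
0

To find overlap events:

1. Window A: 25/Oct/2024:08:02:00 to 25/Oct/2024:08:14:00
2. Window B: 25/Oct/2024:08:09:00 to 25/Oct/2024:08:22:00
3. Overlap period: 25/Oct/2024:08:09:00 to 25/Oct/2024:08:14:00
4. Count REQUEST events in overlap: 0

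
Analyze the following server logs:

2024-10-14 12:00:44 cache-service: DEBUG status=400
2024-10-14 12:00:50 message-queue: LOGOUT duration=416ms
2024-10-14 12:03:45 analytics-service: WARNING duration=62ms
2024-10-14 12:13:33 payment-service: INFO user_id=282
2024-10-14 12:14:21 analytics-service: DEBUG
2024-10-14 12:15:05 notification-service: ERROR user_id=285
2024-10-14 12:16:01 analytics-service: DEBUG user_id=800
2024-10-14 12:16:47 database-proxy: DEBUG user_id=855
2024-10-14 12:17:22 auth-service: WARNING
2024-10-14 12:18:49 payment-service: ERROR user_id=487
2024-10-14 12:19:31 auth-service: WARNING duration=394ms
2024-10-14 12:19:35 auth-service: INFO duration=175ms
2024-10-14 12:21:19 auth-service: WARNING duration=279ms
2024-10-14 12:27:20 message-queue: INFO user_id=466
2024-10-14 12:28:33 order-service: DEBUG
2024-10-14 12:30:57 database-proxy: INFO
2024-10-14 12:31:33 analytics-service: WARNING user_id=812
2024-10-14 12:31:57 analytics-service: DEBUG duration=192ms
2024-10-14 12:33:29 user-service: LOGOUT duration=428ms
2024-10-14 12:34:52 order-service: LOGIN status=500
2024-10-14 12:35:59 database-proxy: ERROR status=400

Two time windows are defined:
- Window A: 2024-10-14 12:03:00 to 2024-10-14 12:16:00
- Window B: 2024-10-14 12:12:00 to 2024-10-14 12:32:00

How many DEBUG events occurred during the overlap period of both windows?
1

To find overlap events:

1. Window A: 2024-10-14 12:03:00 to 2024-10-14 12:16:00
2. Window B: 2024-10-14 12:12:00 to 2024-10-14 12:32:00
3. Overlap period: 2024-10-14 12:12:00 to 2024-10-14 12:16:00
4. Count DEBUG events in overlap: 1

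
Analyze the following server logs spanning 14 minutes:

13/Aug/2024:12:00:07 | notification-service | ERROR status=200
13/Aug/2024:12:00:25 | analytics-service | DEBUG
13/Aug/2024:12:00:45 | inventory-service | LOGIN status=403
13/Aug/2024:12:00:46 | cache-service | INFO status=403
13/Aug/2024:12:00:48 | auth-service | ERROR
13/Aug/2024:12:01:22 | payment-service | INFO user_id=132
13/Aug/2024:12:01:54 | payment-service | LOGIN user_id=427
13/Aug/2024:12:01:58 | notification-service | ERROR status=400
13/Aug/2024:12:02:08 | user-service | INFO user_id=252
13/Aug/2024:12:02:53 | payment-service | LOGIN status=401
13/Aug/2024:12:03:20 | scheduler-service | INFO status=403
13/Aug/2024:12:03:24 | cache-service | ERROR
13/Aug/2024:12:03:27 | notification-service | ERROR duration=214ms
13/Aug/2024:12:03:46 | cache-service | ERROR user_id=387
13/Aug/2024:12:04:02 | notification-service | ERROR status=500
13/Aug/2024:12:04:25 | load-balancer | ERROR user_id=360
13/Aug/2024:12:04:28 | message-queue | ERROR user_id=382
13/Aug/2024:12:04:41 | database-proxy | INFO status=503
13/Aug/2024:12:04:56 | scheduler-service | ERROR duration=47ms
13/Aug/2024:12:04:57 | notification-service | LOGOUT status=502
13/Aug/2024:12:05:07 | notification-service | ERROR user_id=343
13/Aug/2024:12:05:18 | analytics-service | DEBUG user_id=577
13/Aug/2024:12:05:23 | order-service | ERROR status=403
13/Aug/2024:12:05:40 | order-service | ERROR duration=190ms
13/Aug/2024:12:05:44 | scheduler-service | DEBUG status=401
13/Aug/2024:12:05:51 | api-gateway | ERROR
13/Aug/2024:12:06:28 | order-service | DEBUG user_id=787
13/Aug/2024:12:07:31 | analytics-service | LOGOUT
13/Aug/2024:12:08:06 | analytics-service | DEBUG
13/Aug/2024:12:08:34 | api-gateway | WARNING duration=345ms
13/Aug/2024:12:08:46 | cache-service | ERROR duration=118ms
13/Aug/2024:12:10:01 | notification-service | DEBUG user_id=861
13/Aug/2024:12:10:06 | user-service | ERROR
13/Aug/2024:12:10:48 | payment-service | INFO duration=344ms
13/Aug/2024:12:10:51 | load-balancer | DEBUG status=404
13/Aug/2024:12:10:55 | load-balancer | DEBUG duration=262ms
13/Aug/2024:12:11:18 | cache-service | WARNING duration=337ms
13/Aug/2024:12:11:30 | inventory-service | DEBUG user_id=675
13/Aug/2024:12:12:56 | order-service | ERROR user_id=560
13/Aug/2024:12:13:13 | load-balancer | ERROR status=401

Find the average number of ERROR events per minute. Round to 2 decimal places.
1.29

To calculate the rate:

1. Count total ERROR events: 18
2. Total time period: 14 minutes
3. Rate = 18 / 14 = 1.29 events per minute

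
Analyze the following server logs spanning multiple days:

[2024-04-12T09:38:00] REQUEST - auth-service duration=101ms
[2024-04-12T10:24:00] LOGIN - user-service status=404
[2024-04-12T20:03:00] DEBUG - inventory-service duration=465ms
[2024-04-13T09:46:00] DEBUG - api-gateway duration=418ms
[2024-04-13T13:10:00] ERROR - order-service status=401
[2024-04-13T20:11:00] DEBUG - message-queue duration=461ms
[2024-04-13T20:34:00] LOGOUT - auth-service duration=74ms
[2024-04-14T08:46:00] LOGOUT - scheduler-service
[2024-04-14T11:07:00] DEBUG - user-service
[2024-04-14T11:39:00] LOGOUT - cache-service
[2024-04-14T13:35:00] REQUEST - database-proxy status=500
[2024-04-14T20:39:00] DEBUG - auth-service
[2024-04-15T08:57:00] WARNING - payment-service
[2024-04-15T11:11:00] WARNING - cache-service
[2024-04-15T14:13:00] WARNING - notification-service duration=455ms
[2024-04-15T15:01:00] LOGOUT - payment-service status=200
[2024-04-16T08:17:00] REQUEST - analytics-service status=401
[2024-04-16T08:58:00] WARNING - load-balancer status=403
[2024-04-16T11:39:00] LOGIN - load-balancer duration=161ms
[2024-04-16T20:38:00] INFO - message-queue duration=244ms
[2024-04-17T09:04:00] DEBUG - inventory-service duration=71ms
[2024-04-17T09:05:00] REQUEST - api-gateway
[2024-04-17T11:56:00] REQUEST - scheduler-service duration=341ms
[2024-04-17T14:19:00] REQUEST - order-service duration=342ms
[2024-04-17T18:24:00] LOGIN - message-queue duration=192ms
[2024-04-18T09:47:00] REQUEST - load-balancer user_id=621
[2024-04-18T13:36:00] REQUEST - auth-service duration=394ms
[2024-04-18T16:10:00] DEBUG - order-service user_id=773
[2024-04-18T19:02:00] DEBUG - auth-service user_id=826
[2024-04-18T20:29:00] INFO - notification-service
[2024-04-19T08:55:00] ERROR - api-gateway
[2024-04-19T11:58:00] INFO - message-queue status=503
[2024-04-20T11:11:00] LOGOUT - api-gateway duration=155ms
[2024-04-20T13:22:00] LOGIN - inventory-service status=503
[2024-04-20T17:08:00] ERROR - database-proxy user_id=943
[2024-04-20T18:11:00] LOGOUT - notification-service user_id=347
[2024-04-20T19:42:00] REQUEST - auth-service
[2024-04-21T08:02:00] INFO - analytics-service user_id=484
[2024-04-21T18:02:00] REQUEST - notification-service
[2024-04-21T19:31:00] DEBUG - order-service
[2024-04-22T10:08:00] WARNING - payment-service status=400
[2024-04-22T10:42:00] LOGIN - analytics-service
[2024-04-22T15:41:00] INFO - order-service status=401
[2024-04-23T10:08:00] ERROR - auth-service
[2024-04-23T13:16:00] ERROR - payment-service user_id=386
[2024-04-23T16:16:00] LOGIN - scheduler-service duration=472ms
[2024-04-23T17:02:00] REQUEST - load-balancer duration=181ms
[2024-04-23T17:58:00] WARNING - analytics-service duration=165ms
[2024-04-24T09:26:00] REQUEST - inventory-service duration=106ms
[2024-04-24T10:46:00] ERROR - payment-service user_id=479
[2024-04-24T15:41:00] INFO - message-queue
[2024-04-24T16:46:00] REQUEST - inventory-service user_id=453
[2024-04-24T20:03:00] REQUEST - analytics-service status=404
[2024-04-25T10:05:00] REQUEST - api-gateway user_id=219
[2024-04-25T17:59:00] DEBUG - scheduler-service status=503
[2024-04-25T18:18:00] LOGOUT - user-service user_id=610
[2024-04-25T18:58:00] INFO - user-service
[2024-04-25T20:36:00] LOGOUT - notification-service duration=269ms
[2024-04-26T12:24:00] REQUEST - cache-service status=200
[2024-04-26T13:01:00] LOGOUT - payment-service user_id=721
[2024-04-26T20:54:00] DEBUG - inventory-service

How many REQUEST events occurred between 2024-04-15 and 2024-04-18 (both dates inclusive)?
6

To filter by date range:

1. Date range: 2024-04-15 through 2024-04-18, both dates inclusive
2. Filter for REQUEST events whose date falls in this range
3. Count matching events: 6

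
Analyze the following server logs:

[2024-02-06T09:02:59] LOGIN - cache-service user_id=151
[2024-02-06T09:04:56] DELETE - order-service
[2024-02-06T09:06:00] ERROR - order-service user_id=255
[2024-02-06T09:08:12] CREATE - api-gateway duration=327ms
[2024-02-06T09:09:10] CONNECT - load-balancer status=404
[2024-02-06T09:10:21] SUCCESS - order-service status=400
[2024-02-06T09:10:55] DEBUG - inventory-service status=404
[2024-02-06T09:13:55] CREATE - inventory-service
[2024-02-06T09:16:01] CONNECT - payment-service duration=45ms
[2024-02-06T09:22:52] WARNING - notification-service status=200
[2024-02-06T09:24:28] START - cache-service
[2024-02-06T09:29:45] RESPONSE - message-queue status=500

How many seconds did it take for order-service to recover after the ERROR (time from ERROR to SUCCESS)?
261

To calculate recovery time:

1. Find ERROR event for order-service: 2024-02-06T09:06:00
2. Find next SUCCESS event for order-service: 2024-02-06T09:10:21
3. Recovery time: 2024-02-06T09:10:21 - 2024-02-06T09:06:00 = 261 seconds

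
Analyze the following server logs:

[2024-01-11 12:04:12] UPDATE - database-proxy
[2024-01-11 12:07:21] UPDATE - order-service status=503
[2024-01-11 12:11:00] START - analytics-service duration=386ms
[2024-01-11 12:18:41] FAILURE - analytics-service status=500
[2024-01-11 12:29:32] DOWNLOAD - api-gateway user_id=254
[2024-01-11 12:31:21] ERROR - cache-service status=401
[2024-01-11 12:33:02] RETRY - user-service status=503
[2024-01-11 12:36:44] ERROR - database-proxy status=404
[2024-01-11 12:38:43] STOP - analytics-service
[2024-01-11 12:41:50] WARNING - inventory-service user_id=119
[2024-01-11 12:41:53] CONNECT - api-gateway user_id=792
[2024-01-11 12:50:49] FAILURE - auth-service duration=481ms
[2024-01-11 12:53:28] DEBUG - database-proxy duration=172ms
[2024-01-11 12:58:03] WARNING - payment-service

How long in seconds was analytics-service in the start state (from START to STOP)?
1663

To calculate state duration:

1. Find START event for analytics-service: 2024-01-11 12:11:00
2. Find STOP event for analytics-service: 2024-01-11 12:38:43
3. Calculate duration: 2024-01-11 12:38:43 - 2024-01-11 12:11:00 = 1663 seconds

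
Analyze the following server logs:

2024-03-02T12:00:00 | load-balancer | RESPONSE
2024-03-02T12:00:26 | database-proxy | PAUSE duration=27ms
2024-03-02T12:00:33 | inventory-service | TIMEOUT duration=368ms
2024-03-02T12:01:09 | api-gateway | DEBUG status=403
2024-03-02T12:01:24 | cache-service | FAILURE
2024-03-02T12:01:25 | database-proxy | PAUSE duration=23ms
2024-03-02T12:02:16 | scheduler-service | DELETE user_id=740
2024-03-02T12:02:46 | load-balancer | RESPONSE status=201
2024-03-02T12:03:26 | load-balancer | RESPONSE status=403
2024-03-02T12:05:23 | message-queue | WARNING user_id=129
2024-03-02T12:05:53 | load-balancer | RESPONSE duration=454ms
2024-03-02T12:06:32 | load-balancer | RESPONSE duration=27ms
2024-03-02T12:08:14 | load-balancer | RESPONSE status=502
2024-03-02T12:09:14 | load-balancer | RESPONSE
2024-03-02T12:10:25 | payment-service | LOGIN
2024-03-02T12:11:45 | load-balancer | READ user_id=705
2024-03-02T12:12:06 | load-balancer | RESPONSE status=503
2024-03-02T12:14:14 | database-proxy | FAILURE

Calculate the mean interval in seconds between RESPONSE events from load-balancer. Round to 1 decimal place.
103.7

To calculate average interval:

1. Find all RESPONSE events for load-balancer in order
2. Calculate time gaps between consecutive events
3. Compute mean of gaps: 726 / 7 = 103.7 seconds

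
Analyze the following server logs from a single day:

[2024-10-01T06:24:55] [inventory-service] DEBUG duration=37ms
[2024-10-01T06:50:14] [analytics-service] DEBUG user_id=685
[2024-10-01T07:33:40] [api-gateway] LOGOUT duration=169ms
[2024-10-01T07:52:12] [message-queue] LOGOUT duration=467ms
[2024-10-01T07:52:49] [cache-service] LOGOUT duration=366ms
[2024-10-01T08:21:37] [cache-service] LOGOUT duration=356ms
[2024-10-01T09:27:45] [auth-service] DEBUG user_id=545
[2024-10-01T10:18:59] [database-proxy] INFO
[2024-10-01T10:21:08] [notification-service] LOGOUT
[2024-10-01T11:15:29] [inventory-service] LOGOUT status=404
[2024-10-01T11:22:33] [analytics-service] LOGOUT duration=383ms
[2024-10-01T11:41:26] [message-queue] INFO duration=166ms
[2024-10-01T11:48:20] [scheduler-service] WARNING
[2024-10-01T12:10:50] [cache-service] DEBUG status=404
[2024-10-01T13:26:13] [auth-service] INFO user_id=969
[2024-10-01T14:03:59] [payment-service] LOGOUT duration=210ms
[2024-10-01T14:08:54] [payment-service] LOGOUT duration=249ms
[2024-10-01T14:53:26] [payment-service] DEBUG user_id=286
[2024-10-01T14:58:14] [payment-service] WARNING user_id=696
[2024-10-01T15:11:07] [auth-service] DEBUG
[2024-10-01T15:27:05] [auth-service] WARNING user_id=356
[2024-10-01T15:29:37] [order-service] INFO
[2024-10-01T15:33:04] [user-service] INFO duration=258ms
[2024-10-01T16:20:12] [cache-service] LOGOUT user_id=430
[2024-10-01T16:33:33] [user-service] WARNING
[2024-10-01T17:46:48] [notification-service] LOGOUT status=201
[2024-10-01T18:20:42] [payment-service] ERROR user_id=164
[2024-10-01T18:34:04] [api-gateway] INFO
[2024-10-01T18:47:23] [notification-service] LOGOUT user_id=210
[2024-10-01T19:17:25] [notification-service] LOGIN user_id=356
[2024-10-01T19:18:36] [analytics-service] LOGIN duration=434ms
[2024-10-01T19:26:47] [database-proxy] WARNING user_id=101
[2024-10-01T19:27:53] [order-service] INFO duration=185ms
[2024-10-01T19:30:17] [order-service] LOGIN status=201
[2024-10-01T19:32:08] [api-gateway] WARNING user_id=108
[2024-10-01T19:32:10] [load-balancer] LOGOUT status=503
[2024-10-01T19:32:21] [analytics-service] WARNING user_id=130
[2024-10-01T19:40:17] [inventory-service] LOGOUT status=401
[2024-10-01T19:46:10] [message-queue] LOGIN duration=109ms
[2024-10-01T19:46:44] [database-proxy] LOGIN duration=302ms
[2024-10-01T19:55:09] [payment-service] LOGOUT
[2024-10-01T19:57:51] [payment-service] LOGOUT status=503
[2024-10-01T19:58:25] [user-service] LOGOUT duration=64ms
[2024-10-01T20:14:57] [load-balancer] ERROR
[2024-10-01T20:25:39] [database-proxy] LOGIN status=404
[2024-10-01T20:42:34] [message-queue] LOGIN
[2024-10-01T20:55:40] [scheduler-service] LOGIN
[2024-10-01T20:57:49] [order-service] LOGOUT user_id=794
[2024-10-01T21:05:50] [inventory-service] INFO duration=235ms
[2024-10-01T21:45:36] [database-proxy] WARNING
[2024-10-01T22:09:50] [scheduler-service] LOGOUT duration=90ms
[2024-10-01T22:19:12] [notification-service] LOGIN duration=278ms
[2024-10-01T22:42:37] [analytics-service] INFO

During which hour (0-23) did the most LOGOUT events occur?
19

To find the peak hour:

1. Group all LOGOUT events by hour
2. Count events in each hour
3. Find hour with maximum count
4. Peak hour: 19 (with 5 events)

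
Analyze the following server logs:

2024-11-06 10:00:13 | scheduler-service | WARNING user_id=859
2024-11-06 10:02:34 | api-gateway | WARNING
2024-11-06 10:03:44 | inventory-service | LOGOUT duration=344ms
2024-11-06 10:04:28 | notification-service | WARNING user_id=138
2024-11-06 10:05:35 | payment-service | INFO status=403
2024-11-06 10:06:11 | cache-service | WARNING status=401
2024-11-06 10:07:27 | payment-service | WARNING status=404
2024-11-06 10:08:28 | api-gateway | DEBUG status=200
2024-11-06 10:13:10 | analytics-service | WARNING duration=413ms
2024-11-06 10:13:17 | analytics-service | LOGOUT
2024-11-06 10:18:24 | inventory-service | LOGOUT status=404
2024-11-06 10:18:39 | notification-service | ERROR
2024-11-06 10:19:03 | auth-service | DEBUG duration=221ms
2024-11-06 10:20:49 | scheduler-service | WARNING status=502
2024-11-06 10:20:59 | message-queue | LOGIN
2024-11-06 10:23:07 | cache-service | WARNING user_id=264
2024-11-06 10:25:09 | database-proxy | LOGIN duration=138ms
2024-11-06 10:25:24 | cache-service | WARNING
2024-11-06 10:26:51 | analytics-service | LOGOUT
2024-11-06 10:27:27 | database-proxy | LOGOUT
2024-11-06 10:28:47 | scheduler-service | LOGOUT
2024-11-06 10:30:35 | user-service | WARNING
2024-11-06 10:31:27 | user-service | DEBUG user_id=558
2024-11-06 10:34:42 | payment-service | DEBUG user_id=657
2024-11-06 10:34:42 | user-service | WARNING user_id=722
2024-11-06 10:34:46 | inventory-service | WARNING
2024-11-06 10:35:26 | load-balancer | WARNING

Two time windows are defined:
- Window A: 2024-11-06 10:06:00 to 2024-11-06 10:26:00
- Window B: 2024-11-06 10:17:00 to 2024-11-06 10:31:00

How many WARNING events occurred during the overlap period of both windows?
3

To find overlap events:

1. Window A: 2024-11-06 10:06:00 to 2024-11-06 10:26:00
2. Window B: 2024-11-06 10:17:00 to 2024-11-06 10:31:00
3. Overlap period: 2024-11-06 10:17:00 to 2024-11-06 10:26:00
4. Count WARNING events in overlap: 3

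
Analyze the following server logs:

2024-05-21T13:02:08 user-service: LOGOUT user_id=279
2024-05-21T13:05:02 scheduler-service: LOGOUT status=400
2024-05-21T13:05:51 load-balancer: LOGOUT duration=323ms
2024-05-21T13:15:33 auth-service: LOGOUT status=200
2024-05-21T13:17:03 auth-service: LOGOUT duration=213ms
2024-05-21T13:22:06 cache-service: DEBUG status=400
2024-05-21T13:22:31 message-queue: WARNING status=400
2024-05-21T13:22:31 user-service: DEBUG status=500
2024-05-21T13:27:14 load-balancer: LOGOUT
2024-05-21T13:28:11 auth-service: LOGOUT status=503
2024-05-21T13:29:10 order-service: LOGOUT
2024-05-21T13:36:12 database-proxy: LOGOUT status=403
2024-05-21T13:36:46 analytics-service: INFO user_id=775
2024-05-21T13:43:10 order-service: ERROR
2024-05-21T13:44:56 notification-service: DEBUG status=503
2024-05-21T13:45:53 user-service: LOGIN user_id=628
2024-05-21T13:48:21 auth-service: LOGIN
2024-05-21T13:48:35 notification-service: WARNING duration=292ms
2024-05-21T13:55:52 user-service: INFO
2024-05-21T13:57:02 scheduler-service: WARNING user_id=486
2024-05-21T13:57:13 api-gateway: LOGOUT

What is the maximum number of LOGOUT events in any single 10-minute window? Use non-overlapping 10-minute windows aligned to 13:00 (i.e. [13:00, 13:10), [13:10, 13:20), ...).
3

To find the burst window:

1. Divide the log period into non-overlapping 10-minute windows starting at 13:00
2. Count LOGOUT events in each window
3. Find the window with maximum count
4. Maximum events in a window: 3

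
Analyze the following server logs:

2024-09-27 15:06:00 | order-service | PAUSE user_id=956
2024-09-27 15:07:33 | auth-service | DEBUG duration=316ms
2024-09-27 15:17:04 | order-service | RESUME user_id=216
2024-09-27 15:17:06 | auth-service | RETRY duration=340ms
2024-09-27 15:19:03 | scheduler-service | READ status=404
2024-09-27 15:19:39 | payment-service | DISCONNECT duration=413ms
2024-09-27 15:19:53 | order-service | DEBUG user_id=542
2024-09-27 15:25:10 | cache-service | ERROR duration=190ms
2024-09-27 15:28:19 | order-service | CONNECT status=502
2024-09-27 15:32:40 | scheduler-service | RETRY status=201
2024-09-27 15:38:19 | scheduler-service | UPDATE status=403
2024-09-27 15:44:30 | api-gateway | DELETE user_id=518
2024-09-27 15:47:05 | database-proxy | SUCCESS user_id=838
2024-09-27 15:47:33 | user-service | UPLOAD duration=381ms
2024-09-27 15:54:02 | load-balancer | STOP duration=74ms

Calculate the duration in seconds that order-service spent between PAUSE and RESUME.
664

To calculate state duration:

1. Find PAUSE event for order-service: 2024-09-27 15:06:00
2. Find RESUME event for order-service: 2024-09-27 15:17:04
3. Calculate duration: 2024-09-27 15:17:04 - 2024-09-27 15:06:00 = 664 seconds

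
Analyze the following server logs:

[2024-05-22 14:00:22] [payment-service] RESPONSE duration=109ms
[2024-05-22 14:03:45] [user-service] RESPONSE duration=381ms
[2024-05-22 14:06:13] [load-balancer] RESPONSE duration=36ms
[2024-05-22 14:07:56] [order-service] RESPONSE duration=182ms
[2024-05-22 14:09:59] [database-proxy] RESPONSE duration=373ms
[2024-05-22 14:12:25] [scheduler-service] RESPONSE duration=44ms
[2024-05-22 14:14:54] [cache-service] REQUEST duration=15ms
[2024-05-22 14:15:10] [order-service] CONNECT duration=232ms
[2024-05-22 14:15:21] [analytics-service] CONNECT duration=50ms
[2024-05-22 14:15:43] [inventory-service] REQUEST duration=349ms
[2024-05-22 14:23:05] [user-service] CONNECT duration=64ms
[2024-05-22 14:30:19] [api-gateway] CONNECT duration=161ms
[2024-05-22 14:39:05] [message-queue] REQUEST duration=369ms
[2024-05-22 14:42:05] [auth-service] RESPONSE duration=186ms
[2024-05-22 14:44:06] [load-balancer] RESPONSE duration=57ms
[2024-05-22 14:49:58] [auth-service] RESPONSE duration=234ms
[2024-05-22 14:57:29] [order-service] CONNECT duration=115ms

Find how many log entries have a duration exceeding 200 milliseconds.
6

To count timeouts:

1. Threshold: 200ms
2. Extract duration from each log entry
3. Count entries where duration > 200
4. Timeout count: 6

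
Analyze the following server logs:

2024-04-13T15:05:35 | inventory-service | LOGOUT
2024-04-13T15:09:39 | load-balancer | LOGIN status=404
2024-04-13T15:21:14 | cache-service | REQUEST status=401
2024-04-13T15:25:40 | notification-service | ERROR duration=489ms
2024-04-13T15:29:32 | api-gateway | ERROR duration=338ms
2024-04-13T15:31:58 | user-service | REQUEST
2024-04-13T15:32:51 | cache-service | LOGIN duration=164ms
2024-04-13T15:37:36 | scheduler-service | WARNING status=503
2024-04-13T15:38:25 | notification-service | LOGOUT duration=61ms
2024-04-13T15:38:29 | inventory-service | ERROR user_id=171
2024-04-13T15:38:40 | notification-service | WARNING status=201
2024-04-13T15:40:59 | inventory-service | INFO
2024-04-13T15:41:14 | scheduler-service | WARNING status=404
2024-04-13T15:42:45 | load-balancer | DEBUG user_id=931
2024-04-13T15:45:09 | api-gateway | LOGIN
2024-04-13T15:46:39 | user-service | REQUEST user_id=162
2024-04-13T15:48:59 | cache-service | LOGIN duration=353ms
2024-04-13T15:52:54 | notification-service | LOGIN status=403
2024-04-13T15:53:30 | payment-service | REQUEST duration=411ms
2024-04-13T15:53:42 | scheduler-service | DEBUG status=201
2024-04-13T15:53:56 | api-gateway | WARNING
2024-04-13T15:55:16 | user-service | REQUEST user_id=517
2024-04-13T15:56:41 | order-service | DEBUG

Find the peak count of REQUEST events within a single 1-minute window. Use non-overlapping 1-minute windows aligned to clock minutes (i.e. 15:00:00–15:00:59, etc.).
1

To find the burst window:

1. Divide the log period into non-overlapping 1-minute windows starting at 15:00
2. Count REQUEST events in each window
3. Find the window with maximum count
4. Maximum events in a window: 1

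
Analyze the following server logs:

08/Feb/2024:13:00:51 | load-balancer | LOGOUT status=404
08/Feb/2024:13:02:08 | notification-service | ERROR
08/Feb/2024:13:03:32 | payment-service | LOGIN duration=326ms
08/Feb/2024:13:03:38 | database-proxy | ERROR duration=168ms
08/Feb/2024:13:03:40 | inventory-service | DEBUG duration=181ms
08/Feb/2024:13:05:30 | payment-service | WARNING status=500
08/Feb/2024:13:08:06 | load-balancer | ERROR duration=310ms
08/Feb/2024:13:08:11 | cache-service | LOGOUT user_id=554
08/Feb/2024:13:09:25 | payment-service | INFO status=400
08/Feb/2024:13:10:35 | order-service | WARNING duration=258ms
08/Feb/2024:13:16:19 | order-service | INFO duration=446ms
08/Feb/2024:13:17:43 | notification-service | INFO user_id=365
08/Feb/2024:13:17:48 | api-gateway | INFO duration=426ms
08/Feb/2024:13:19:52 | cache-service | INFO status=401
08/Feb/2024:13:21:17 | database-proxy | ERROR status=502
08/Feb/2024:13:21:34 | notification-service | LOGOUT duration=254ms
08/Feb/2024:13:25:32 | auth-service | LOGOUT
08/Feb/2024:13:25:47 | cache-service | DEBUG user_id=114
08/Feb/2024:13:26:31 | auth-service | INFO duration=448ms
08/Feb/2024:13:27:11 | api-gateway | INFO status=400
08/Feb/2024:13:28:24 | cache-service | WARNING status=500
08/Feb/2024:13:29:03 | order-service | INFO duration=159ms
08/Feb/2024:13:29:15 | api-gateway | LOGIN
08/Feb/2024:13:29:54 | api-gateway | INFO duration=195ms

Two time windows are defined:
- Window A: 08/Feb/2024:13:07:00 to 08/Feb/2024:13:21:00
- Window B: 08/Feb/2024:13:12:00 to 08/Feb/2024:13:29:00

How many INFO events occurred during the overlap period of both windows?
4

To find overlap events:

1. Window A: 08/Feb/2024:13:07:00 to 08/Feb/2024:13:21:00
2. Window B: 08/Feb/2024:13:12:00 to 08/Feb/2024:13:29:00
3. Overlap period: 08/Feb/2024:13:12:00 to 08/Feb/2024:13:21:00
4. Count INFO events in overlap: 4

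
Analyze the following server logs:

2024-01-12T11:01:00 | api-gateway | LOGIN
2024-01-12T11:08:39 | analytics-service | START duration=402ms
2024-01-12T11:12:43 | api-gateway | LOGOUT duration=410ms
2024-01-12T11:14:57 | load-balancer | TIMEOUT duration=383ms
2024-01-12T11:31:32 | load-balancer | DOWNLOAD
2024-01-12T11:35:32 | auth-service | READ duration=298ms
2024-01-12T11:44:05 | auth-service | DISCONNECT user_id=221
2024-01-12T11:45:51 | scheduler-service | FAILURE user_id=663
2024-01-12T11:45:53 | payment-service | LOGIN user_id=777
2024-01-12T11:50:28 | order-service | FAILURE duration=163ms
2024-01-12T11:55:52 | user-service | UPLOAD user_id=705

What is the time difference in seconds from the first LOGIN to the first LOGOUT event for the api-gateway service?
703

To find the time between events:

1. Locate the first LOGIN event for api-gateway: 2024-01-12T11:01:00
2. Locate the first LOGOUT event for api-gateway: 2024-01-12T11:12:43
3. Calculate the difference: 2024-01-12T11:12:43 - 2024-01-12T11:01:00 = 703 seconds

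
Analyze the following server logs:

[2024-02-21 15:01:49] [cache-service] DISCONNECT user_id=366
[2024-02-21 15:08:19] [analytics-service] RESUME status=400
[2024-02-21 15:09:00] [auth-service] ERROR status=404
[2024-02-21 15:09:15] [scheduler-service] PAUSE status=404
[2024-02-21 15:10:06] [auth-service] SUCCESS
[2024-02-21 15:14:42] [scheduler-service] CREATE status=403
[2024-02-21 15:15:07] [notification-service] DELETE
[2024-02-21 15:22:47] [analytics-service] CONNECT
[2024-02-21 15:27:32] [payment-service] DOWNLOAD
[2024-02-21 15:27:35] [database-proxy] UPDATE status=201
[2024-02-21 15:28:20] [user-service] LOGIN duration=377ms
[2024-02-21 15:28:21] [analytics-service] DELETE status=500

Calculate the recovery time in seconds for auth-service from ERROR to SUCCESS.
66

To calculate recovery time:

1. Find ERROR event for auth-service: 2024-02-21 15:09:00
2. Find next SUCCESS event for auth-service: 2024-02-21 15:10:06
3. Recovery time: 2024-02-21 15:10:06 - 2024-02-21 15:09:00 = 66 seconds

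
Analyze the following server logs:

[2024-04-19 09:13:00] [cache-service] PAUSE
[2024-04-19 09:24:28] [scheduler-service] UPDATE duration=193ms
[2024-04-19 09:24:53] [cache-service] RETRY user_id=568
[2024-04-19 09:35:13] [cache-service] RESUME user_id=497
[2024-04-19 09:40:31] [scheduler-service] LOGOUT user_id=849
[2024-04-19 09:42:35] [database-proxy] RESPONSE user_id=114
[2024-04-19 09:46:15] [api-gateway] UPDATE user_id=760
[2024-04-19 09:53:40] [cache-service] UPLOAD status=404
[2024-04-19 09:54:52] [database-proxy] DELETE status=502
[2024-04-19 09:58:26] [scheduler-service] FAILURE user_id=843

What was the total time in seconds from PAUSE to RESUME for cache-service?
1333

To calculate state duration:

1. Find PAUSE event for cache-service: 2024-04-19 09:13:00
2. Find RESUME event for cache-service: 2024-04-19 09:35:13
3. Calculate duration: 2024-04-19 09:35:13 - 2024-04-19 09:13:00 = 1333 seconds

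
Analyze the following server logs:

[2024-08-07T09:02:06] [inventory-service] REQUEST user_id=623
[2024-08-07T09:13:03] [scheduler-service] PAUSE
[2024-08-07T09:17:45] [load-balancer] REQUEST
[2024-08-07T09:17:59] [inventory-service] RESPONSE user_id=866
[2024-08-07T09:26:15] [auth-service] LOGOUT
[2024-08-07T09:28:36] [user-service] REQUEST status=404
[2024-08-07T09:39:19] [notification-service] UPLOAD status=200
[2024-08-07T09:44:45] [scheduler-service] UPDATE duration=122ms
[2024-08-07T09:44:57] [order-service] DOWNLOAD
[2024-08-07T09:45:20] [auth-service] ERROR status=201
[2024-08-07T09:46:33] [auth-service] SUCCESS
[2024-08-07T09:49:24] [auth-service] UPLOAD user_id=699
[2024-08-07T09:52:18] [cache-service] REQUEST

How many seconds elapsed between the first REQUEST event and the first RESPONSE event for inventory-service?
953

To find the time between events:

1. Locate the first REQUEST event for inventory-service: 2024-08-07T09:02:06
2. Locate the first RESPONSE event for inventory-service: 2024-08-07T09:17:59
3. Calculate the difference: 2024-08-07T09:17:59 - 2024-08-07T09:02:06 = 953 seconds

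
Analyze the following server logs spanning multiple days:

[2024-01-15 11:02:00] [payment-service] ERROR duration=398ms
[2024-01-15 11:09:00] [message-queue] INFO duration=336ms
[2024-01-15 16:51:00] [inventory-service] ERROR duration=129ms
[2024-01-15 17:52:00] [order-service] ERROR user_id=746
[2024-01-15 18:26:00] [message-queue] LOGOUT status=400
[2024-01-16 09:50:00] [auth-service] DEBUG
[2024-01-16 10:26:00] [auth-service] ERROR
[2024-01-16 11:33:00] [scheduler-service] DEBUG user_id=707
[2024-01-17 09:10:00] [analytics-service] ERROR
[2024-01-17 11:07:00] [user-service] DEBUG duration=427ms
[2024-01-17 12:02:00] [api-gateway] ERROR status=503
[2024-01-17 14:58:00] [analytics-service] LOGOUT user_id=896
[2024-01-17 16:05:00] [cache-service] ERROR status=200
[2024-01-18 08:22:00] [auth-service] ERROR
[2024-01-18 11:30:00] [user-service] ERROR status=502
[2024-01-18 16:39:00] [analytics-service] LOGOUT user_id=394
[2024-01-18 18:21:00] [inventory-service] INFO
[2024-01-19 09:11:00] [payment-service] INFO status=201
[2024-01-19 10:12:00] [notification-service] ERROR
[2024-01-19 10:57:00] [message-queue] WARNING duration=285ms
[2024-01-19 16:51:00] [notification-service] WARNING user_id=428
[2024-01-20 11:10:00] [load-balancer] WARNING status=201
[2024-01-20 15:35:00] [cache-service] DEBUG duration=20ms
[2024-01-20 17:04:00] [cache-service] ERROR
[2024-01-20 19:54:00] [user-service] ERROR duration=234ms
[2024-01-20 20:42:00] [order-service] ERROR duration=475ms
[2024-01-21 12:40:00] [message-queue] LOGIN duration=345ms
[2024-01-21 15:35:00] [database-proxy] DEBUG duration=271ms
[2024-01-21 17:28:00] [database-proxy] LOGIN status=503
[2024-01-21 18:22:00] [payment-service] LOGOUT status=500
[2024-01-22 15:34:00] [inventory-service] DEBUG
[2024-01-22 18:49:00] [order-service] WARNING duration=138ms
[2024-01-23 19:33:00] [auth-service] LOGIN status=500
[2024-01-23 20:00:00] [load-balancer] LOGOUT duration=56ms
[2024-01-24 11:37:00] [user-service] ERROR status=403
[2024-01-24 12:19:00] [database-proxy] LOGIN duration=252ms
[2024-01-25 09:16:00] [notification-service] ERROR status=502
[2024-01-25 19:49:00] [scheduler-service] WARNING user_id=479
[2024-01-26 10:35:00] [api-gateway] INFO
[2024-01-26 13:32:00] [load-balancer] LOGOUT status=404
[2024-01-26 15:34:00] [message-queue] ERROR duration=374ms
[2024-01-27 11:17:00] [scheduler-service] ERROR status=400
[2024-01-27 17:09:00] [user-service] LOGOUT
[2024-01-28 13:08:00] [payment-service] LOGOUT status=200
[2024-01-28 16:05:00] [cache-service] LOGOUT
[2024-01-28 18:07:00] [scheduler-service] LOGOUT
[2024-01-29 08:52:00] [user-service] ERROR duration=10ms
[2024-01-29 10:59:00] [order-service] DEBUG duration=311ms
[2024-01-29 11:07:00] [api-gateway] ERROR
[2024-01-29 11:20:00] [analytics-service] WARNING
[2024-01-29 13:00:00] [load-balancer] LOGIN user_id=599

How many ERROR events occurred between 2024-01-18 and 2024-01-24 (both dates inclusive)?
7

To filter by date range:

1. Date range: 2024-01-18 through 2024-01-24, both dates inclusive
2. Filter for ERROR events whose date falls in this range
3. Count matching events: 7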